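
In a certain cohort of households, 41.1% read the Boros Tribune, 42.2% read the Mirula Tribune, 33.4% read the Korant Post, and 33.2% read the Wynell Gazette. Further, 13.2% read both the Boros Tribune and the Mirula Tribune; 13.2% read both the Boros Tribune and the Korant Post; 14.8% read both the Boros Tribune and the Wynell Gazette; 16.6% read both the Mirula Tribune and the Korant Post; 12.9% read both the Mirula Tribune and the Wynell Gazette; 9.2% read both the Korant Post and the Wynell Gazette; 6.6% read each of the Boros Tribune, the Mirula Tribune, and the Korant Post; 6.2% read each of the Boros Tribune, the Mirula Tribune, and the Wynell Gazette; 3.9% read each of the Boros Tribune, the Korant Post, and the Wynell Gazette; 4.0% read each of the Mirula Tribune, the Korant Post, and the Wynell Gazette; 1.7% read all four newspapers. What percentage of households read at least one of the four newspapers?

89.0%

P(≥1) = 41.1 + 42.2 + 33.4 + 33.2 − 13.2 − 13.2 − 14.8 − 16.6 − 12.9 − 9.2 + 6.6 + 6.2 + 3.9 + 4.0 − 1.7 = 89.0%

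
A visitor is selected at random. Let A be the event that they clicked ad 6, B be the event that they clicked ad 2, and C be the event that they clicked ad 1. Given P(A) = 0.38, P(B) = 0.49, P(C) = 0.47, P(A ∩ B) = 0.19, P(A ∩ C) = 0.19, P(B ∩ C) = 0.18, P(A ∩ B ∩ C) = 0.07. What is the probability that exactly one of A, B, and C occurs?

By inclusion–exclusion (exactly-one form):
P(exactly one) = 0.38 + 0.49 + 0.47 − 2·0.19 − 2·0.19 − 2·0.18 + 3·0.07 = 0.43

0.43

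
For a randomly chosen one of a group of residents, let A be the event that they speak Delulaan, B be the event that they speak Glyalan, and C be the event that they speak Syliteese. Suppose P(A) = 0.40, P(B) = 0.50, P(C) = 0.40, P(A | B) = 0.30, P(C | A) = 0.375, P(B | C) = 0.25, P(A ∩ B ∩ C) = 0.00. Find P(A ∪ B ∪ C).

0.90

P(A ∩ B) = P(B)·P(A|B) = 0.50 × 0.30 = 0.15
P(A ∩ C) = P(A)·P(C|A) = 0.40 × 0.375 = 0.15
P(B ∩ C) = P(C)·P(B|C) = 0.40 × 0.25 = 0.10
Using inclusion–exclusion:
P(A ∪ B ∪ C) = 0.40 + 0.50 + 0.40 − 0.15 − 0.15 − 0.10 + 0.00 = 0.90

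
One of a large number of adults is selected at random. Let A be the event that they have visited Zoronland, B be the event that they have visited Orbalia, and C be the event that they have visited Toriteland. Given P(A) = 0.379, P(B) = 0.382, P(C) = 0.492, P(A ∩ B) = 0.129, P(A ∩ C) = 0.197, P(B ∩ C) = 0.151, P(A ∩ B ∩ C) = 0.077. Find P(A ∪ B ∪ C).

0.853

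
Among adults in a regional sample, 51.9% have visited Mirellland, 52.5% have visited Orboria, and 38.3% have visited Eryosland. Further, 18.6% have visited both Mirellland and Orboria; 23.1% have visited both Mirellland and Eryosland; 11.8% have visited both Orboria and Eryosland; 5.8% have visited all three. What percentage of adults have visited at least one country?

95.0%

By inclusion–exclusion:
P(union) = 51.9 + 52.5 + 38.3 − 18.6 − 23.1 − 11.8 + 5.8 = 95.0%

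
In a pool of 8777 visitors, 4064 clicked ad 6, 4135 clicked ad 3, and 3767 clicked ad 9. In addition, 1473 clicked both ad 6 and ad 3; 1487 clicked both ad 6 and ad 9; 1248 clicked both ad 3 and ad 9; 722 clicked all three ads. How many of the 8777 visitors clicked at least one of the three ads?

By inclusion–exclusion:
|union| = 4064 + 4135 + 3767 − 1473 − 1487 − 1248 + 722 = 8480

8480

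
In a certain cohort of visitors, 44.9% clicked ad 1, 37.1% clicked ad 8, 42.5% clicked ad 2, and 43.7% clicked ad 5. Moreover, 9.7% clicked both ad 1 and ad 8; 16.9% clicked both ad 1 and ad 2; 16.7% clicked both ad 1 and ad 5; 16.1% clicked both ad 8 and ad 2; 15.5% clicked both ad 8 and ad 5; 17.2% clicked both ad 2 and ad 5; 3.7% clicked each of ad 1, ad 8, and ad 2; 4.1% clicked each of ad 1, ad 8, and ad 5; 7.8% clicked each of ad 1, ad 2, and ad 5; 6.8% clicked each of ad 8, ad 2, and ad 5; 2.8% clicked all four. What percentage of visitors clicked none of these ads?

4.3%

Apply inclusion-exclusion:
P(at least one) = 44.9 + 37.1 + 42.5 + 43.7 − 9.7 − 16.9 − 16.7 − 16.1 − 15.5 − 17.2 + 3.7 + 4.1 + 7.8 + 6.8 − 2.8 = 95.7%
P(none) = 100% − 95.7% = 4.3%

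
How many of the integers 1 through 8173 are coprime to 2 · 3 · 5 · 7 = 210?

floor(8173/2) + floor(8173/3) + floor(8173/5) + floor(8173/7) − floor(8173/6) − floor(8173/10) − floor(8173/14) − floor(8173/15) − floor(8173/21) − floor(8173/35) + floor(8173/30) + floor(8173/42) + floor(8173/70) + floor(8173/105) − floor(8173/210) = 4086 + 2724 + 1634 + 1167 − 1362 − 817 − 583 − 544 − 389 − 233 + 272 + 194 + 116 + 77 − 38 = 6304
8173 − 6304 = 1869

1869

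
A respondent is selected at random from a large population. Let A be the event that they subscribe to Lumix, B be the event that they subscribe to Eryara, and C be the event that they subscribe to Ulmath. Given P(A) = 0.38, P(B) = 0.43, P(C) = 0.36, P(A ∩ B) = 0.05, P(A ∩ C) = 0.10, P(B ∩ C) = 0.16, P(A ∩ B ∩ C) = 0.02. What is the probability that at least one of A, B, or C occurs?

0.88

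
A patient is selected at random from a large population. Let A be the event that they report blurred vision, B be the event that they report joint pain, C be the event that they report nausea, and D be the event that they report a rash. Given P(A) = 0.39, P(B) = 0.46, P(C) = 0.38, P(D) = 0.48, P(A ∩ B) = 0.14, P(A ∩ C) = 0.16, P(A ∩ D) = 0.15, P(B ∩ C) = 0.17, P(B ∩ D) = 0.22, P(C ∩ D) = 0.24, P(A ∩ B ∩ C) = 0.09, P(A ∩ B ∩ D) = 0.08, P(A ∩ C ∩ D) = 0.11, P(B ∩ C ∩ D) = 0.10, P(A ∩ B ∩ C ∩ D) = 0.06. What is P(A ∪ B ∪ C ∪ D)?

0.95

P(A ∪ B ∪ C ∪ D) = 0.39 + 0.46 + 0.38 + 0.48 − 0.14 − 0.16 − 0.15 − 0.17 − 0.22 − 0.24 + 0.09 + 0.08 + 0.11 + 0.10 − 0.06 = 0.95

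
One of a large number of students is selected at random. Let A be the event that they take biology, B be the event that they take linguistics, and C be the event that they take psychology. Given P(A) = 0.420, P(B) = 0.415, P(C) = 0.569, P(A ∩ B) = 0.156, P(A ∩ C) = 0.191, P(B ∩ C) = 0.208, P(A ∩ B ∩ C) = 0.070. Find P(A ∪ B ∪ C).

P(A ∪ B ∪ C) = 0.420 + 0.415 + 0.569 − 0.156 − 0.191 − 0.208 + 0.070 = 0.919

0.919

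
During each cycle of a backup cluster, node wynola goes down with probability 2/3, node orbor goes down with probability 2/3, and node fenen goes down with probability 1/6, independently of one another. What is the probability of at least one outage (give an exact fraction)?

P(none) = (1 − 2/3) × (1 − 2/3) × (1 − 1/6) = 1/3 × 1/3 × 5/6 = 5/54
P(at least one) = 1 − 5/54 = 49/54

49/54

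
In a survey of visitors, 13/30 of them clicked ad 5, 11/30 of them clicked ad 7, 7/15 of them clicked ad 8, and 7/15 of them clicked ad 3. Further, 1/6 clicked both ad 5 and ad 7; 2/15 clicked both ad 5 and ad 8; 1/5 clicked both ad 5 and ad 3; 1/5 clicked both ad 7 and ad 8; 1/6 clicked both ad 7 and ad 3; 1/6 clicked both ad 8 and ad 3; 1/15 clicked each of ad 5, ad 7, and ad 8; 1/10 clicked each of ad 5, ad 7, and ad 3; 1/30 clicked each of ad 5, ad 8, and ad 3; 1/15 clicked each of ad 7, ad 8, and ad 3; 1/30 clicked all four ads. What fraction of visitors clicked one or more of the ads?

Inclusion–exclusion gives
P(union) = 13/30 + 11/30 + 7/15 + 7/15 − 1/6 − 2/15 − 1/5 − 1/5 − 1/6 − 1/6 + 1/15 + 1/10 + 1/30 + 1/15 − 1/30 = 14/15

14/15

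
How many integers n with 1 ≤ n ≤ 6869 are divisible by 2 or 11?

3746

Inclusion–exclusion gives
3434 + 624 − 312 = 3746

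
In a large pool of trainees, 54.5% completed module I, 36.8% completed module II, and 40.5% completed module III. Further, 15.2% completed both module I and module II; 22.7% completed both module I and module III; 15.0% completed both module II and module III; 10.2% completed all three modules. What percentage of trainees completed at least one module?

89.1%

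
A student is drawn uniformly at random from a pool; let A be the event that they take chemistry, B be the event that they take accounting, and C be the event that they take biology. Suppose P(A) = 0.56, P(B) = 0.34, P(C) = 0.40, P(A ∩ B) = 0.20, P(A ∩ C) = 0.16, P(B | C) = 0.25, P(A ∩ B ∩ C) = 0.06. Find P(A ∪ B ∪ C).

P(B ∩ C) = P(C)·P(B|C) = 0.40 × 0.25 = 0.10
By inclusion–exclusion:
P(A ∪ B ∪ C) = 0.56 + 0.34 + 0.40 − 0.20 − 0.16 − 0.10 + 0.06 = 0.90

0.90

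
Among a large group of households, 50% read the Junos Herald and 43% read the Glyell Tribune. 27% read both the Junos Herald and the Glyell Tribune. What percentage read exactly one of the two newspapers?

39%

P(exactly one) = 50 + 43 − 2·27 = 39%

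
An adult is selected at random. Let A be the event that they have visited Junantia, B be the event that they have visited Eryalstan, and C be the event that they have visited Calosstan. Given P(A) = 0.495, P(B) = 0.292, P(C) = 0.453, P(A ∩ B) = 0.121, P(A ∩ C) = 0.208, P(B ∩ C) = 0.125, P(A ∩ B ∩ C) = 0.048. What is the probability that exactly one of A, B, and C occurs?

0.476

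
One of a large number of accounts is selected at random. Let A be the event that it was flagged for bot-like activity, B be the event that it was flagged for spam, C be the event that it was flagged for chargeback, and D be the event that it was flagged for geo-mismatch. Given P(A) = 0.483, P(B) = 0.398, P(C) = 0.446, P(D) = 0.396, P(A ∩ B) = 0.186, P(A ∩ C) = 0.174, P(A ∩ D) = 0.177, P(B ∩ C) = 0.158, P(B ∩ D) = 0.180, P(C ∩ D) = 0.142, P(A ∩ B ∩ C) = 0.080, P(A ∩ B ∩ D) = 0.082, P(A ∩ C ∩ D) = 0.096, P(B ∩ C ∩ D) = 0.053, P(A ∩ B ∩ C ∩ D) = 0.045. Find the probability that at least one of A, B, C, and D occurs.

0.972

By inclusion–exclusion:
P(A ∪ B ∪ C ∪ D) = 0.483 + 0.398 + 0.446 + 0.396 − 0.186 − 0.174 − 0.177 − 0.158 − 0.180 − 0.142 + 0.080 + 0.082 + 0.096 + 0.053 − 0.045 = 0.972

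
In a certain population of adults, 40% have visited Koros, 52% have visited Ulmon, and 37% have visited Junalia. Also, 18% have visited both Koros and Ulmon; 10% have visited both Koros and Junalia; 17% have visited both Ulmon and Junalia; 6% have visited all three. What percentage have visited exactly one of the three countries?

Using the inclusion–exclusion count for exactly one event:
P(exactly one) = 40 + 52 + 37 − 2·18 − 2·10 − 2·17 + 3·6 = 57%

57%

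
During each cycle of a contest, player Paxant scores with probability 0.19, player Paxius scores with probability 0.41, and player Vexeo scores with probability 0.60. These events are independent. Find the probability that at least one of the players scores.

0.80884

P(none) = (1 − 0.19) × (1 − 0.41) × (1 − 0.60) = 0.81 × 0.59 × 0.40 = 0.19116
P(at least one) = 1 − 0.19116 = 0.80884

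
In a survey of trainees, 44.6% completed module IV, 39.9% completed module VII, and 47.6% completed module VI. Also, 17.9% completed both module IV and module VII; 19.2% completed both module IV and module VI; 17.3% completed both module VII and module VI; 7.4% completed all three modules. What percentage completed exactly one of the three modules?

P(exactly one) = 44.6 + 39.9 + 47.6 − 2·17.9 − 2·19.2 − 2·17.3 + 3·7.4 = 45.5%

45.5%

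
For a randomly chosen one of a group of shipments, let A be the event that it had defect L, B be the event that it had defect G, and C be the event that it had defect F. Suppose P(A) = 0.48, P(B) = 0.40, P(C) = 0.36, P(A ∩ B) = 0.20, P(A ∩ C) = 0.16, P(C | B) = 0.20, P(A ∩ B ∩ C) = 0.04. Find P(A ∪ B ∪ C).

0.84

P(B ∩ C) = P(B)·P(C|B) = 0.40 × 0.20 = 0.08
Inclusion–exclusion gives
P(A ∪ B ∪ C) = 0.48 + 0.40 + 0.36 − 0.20 − 0.16 − 0.08 + 0.04 = 0.84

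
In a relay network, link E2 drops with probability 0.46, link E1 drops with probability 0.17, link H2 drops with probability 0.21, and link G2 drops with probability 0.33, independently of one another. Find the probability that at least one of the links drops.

0.76276774

Independence gives P(none) = ∏(1 − pᵢ).
P(none) = (1 − 0.46) × (1 − 0.17) × (1 − 0.21) × (1 − 0.33) = 0.54 × 0.83 × 0.79 × 0.67 = 0.23723226
P(at least one) = 1 − 0.23723226 = 0.76276774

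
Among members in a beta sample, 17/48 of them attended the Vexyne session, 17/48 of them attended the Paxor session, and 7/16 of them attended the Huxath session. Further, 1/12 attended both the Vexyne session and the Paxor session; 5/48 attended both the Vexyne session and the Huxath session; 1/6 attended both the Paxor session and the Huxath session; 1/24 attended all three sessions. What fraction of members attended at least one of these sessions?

By inclusion-exclusion,
P(union) = 17/48 + 17/48 + 7/16 − 1/12 − 5/48 − 1/6 + 1/24 = 5/6

5/6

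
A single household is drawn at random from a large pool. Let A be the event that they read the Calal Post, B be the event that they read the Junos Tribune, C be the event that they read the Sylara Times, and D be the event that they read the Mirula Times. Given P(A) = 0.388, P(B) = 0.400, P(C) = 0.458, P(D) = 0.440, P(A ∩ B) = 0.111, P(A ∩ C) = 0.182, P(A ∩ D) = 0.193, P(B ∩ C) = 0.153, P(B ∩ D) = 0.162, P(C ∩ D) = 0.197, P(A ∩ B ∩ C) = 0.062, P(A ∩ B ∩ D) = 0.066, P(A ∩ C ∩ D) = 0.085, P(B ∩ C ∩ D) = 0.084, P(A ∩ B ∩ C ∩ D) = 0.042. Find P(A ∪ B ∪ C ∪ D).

0.943

By inclusion-exclusion,
P(A ∪ B ∪ C ∪ D) = 0.388 + 0.400 + 0.458 + 0.440 − 0.111 − 0.182 − 0.193 − 0.153 − 0.162 − 0.197 + 0.062 + 0.066 + 0.085 + 0.084 − 0.042 = 0.943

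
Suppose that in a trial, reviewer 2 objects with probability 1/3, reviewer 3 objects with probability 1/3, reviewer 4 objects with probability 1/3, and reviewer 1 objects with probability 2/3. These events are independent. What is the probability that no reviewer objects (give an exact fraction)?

P(none) = (1 − 1/3) × (1 − 1/3) × (1 − 1/3) × (1 − 2/3) = 2/3 × 2/3 × 2/3 × 1/3 = 8/81

8/81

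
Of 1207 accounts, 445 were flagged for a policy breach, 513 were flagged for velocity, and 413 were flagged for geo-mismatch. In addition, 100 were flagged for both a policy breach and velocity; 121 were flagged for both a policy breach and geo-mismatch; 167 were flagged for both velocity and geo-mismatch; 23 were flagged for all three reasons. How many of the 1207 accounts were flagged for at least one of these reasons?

1006

|union| = 445 + 513 + 413 − 100 − 121 − 167 + 23 = 1006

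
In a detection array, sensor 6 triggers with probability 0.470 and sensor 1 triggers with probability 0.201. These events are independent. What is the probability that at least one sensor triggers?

0.57653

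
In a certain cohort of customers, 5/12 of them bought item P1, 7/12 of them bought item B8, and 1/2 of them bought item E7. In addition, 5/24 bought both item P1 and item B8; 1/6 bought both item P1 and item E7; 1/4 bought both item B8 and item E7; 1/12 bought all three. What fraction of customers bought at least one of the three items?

By inclusion–exclusion:
P(union) = 5/12 + 7/12 + 1/2 − 5/24 − 1/6 − 1/4 + 1/12 = 23/24

23/24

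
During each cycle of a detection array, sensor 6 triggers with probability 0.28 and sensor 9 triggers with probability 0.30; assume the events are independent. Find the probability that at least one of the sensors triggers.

P(none) = (1 − 0.28) × (1 − 0.30) = 0.72 × 0.70 = 0.504
P(at least one) = 1 − 0.504 = 0.496

0.496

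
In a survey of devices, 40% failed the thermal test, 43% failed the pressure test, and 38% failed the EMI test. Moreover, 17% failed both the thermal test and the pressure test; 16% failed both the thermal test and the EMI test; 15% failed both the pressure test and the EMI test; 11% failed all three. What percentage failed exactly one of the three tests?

Using the inclusion–exclusion count for exactly one event:
P(exactly one) = 40 + 43 + 38 − 2·17 − 2·16 − 2·15 + 3·11 = 58%

58%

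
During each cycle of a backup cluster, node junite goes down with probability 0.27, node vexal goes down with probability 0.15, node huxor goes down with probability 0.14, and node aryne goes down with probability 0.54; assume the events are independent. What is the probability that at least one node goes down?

0.7545302

P(none) = (1 − 0.27) × (1 − 0.15) × (1 − 0.14) × (1 − 0.54) = 0.73 × 0.85 × 0.86 × 0.46 = 0.2454698
P(at least one) = 1 − 0.2454698 = 0.7545302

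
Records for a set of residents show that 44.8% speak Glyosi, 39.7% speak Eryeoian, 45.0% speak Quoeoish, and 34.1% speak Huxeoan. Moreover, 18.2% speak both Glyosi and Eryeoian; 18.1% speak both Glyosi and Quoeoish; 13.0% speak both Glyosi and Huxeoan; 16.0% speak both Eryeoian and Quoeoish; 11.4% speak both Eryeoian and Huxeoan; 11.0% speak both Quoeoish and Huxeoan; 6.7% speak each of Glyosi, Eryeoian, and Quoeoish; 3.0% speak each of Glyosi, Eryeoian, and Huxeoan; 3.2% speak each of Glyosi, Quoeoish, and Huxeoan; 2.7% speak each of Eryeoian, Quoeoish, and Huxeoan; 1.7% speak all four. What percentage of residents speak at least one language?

89.8%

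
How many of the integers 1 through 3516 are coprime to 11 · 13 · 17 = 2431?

2777

Using inclusion–exclusion:
319 + 270 + 206 − 24 − 18 − 15 + 1 = 739
3516 − 739 = 2777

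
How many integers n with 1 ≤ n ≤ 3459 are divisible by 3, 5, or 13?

1756

Inclusion–exclusion gives
⌊3459/3⌋ + ⌊3459/5⌋ + ⌊3459/13⌋ − ⌊3459/15⌋ − ⌊3459/39⌋ − ⌊3459/65⌋ + ⌊3459/195⌋ = 1153 + 691 + 266 − 230 − 88 − 53 + 17 = 1756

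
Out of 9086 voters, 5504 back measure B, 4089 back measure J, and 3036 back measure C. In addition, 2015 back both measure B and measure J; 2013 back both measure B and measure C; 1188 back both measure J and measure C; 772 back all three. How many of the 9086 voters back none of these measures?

Using inclusion–exclusion:
|at least one| = 5504 + 4089 + 3036 − 2015 − 2013 − 1188 + 772 = 8185
None: 9086 − 8185 = 901

901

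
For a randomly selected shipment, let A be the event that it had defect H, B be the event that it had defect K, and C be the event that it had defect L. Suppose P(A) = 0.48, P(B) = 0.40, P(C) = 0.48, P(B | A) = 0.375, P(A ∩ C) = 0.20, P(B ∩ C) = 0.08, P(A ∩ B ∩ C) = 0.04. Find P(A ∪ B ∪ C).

P(A ∩ B) = P(A)·P(B|A) = 0.48 × 0.375 = 0.18
Using inclusion–exclusion:
P(A ∪ B ∪ C) = 0.48 + 0.40 + 0.48 − 0.18 − 0.20 − 0.08 + 0.04 = 0.94

0.94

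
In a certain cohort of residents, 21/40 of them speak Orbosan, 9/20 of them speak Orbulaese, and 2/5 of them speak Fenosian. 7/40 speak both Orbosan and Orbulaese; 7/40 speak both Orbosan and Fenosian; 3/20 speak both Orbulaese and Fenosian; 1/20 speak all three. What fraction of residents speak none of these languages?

Apply inclusion-exclusion:
P(≥1) = 21/40 + 9/20 + 2/5 − 7/40 − 7/40 − 3/20 + 1/20 = 37/40
P(none) = 1 − 37/40 = 3/40

3/40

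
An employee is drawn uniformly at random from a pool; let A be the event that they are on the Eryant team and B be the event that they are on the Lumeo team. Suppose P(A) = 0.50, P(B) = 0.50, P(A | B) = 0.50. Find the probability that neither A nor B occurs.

P(A ∩ B) = P(B)·P(A|B) = 0.50 × 0.50 = 0.25
Using inclusion–exclusion:
P(A ∪ B) = 0.50 + 0.50 − 0.25 = 0.75
P(none) = 1 − 0.75 = 0.25

0.25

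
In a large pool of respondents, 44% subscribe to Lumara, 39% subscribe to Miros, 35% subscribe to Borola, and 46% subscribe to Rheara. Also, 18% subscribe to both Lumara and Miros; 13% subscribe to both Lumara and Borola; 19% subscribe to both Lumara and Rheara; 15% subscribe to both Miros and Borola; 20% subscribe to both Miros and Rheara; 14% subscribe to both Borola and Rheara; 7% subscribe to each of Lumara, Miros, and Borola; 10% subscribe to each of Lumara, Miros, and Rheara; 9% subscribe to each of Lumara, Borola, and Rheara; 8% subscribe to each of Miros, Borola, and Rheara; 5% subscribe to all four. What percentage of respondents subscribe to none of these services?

6%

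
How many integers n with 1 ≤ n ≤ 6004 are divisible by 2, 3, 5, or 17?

4498

3002 + 2001 + 1200 + 353 − 1000 − 600 − 176 − 400 − 117 − 70 + 200 + 58 + 35 + 23 − 11 = 4498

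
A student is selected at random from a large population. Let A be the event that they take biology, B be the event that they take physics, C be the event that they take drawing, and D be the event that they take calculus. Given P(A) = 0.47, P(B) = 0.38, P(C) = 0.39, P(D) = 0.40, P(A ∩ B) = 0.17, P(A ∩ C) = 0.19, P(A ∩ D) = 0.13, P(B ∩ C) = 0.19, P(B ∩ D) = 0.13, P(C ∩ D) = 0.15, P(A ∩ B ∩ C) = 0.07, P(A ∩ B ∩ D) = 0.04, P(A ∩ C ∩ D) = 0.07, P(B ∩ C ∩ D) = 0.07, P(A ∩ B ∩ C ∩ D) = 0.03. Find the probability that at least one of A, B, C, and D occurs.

By inclusion-exclusion,
P(A ∪ B ∪ C ∪ D) = 0.47 + 0.38 + 0.39 + 0.40 − 0.17 − 0.19 − 0.13 − 0.19 − 0.13 − 0.15 + 0.07 + 0.04 + 0.07 + 0.07 − 0.03 = 0.90

0.90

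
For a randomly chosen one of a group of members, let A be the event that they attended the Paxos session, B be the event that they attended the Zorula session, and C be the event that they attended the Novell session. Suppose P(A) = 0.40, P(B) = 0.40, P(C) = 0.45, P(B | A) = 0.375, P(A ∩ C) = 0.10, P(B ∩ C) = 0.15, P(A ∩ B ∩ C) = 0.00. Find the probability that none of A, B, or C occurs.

0.15

P(A ∩ B) = P(A)·P(B|A) = 0.40 × 0.375 = 0.15
P(A ∪ B ∪ C) = 0.40 + 0.40 + 0.45 − 0.15 − 0.10 − 0.15 + 0.00 = 0.85
P(none) = 1 − 0.85 = 0.15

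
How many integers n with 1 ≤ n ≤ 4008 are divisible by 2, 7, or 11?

2446

Using inclusion–exclusion:
⌊4008/2⌋ + ⌊4008/7⌋ + ⌊4008/11⌋ − ⌊4008/14⌋ − ⌊4008/22⌋ − ⌊4008/77⌋ + ⌊4008/154⌋ = 2004 + 572 + 364 − 286 − 182 − 52 + 26 = 2446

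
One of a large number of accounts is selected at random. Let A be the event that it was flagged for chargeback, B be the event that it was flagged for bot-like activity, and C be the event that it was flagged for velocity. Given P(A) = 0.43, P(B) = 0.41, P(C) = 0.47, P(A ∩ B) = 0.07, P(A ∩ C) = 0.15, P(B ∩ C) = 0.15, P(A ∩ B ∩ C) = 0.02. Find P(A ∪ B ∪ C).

0.96

Using inclusion–exclusion:
P(A ∪ B ∪ C) = 0.43 + 0.41 + 0.47 − 0.07 − 0.15 − 0.15 + 0.02 = 0.96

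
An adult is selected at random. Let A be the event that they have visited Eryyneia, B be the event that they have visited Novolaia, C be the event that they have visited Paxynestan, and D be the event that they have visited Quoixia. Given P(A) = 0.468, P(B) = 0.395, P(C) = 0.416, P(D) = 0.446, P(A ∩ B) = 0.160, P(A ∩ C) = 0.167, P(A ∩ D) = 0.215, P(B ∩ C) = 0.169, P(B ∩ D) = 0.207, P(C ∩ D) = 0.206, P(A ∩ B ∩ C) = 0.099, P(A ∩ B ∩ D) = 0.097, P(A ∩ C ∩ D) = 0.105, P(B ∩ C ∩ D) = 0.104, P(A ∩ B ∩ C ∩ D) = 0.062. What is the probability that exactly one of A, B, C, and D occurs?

P(exactly one) = 0.468 + 0.395 + 0.416 + 0.446 − 2·0.160 − 2·0.167 − 2·0.215 − 2·0.169 − 2·0.207 − 2·0.206 + 3·0.099 + 3·0.097 + 3·0.105 + 3·0.104 − 4·0.062 = 0.444

0.444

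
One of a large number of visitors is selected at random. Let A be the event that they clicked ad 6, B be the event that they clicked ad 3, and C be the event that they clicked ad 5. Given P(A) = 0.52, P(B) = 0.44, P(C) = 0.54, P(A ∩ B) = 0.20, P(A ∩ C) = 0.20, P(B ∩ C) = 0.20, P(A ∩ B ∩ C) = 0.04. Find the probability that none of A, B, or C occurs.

Apply inclusion-exclusion:
P(A ∪ B ∪ C) = 0.52 + 0.44 + 0.54 − 0.20 − 0.20 − 0.20 + 0.04 = 0.94
P(none) = 1 − 0.94 = 0.06

0.06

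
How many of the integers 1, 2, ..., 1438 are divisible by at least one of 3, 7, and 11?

691

By inclusion–exclusion:
⌊1438/3⌋ + ⌊1438/7⌋ + ⌊1438/11⌋ − ⌊1438/21⌋ − ⌊1438/33⌋ − ⌊1438/77⌋ + ⌊1438/231⌋ = 479 + 205 + 130 − 68 − 43 − 18 + 6 = 691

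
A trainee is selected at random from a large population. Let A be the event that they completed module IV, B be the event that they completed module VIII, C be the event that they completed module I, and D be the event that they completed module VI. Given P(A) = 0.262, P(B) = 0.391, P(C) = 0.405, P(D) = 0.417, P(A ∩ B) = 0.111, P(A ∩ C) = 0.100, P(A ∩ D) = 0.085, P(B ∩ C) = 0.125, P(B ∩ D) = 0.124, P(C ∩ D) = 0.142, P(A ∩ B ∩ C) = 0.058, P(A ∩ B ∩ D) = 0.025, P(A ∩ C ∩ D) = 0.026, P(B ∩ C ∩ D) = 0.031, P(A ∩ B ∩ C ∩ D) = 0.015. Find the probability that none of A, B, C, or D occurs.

0.087

Using inclusion–exclusion:
P(A ∪ B ∪ C ∪ D) = 0.262 + 0.391 + 0.405 + 0.417 − 0.111 − 0.100 − 0.085 − 0.125 − 0.124 − 0.142 + 0.058 + 0.025 + 0.026 + 0.031 − 0.015 = 0.913
P(none) = 1 − 0.913 = 0.087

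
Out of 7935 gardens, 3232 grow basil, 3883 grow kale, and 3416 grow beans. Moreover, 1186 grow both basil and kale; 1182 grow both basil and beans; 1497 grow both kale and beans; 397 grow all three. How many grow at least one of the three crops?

7063

|at least one| = 3232 + 3883 + 3416 − 1186 − 1182 − 1497 + 397 = 7063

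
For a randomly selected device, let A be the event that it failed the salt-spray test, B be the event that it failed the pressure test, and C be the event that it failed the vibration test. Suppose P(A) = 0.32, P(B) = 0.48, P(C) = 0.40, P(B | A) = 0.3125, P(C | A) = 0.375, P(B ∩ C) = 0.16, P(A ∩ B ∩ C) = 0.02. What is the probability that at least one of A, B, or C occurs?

0.84

P(A ∩ B) = P(A)·P(B|A) = 0.32 × 0.3125 = 0.10
P(A ∩ C) = P(A)·P(C|A) = 0.32 × 0.375 = 0.12
Apply inclusion-exclusion:
P(A ∪ B ∪ C) = 0.32 + 0.48 + 0.40 − 0.10 − 0.12 − 0.16 + 0.02 = 0.84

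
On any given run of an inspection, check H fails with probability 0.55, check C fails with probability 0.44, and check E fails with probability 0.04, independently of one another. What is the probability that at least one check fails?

Since the events are independent, P(none) is the product of the individual non-occurrence probabilities.
P(none) = (1 − 0.55) × (1 − 0.44) × (1 − 0.04) = 0.45 × 0.56 × 0.96 = 0.24192
P(at least one) = 1 − 0.24192 = 0.75808

0.75808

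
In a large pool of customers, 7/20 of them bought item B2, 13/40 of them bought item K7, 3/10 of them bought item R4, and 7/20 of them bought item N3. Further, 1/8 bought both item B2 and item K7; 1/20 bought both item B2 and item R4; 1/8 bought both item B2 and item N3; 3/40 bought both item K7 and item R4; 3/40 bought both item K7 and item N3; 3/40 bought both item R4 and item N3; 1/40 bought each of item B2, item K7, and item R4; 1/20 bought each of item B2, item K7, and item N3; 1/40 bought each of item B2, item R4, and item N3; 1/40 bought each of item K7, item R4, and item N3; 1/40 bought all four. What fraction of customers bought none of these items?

1/10

By inclusion–exclusion:
P(at least one) = 7/20 + 13/40 + 3/10 + 7/20 − 1/8 − 1/20 − 1/8 − 3/40 − 3/40 − 3/40 + 1/40 + 1/20 + 1/40 + 1/40 − 1/40 = 9/10
P(none) = 1 − 9/10 = 1/10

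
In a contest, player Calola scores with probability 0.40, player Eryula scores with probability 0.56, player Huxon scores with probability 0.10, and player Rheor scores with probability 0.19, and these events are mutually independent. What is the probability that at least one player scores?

0.807544

P(none) = (1 − 0.40) × (1 − 0.56) × (1 − 0.10) × (1 − 0.19) = 0.60 × 0.44 × 0.90 × 0.81 = 0.192456
P(at least one) = 1 − 0.192456 = 0.807544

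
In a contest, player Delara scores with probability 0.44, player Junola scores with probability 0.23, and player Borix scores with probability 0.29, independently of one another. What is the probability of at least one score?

Independence gives P(none) = ∏(1 − pᵢ).
P(none) = (1 − 0.44) × (1 − 0.23) × (1 − 0.29) = 0.56 × 0.77 × 0.71 = 0.306152
P(at least one) = 1 − 0.306152 = 0.693848

0.693848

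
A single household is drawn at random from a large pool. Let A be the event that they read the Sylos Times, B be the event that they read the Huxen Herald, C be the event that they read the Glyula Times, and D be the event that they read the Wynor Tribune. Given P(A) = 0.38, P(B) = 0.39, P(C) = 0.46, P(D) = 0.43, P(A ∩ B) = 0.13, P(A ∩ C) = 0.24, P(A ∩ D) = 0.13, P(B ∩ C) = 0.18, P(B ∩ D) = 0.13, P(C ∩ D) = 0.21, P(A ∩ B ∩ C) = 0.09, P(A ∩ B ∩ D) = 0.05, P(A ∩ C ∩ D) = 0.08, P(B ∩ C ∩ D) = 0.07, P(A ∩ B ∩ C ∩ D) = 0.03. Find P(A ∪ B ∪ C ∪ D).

By inclusion–exclusion:
P(A ∪ B ∪ C ∪ D) = 0.38 + 0.39 + 0.46 + 0.43 − 0.13 − 0.24 − 0.13 − 0.18 − 0.13 − 0.21 + 0.09 + 0.05 + 0.08 + 0.07 − 0.03 = 0.90

0.90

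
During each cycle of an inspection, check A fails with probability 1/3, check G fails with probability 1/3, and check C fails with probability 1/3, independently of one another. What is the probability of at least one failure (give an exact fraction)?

19/27

P(none) = (1 − 1/3) × (1 − 1/3) × (1 − 1/3) = 2/3 × 2/3 × 2/3 = 8/27
P(at least one) = 1 − 8/27 = 19/27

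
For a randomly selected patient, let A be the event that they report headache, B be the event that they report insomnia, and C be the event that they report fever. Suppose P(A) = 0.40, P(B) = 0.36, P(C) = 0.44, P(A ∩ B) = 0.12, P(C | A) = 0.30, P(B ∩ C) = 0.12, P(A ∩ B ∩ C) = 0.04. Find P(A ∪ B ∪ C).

P(A ∩ C) = P(A)·P(C|A) = 0.40 × 0.30 = 0.12
Using inclusion–exclusion:
P(A ∪ B ∪ C) = 0.40 + 0.36 + 0.44 − 0.12 − 0.12 − 0.12 + 0.04 = 0.88

0.88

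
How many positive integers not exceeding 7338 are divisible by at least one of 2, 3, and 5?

5381

3669 + 2446 + 1467 − 1223 − 733 − 489 + 244 = 5381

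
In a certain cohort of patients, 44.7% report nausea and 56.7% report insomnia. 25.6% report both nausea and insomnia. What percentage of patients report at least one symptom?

P(union) = 44.7 + 56.7 − 25.6 = 75.8%

75.8%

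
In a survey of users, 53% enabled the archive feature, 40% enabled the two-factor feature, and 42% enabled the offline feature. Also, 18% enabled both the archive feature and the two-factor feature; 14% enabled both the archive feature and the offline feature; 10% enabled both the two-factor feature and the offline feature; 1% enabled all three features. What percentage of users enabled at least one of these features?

Using inclusion–exclusion:
P(≥1) = 53 + 40 + 42 − 18 − 14 − 10 + 1 = 94%

94%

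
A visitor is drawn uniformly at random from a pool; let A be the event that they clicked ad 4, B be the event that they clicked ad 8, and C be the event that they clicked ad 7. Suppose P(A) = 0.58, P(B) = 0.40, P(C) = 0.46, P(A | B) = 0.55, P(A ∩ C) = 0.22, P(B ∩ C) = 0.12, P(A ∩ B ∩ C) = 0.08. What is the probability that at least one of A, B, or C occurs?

0.96

P(A ∩ B) = P(B)·P(A|B) = 0.40 × 0.55 = 0.22
Using inclusion–exclusion:
P(A ∪ B ∪ C) = 0.58 + 0.40 + 0.46 − 0.22 − 0.22 − 0.12 + 0.08 = 0.96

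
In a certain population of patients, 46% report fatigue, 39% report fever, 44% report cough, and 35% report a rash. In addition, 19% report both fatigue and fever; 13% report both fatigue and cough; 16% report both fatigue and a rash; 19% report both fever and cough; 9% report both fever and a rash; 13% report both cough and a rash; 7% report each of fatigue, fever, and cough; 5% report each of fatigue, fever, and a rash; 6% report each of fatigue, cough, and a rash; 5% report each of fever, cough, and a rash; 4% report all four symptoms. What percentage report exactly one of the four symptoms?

Using the inclusion–exclusion count for exactly one event:
P(exactly one) = 46 + 39 + 44 + 35 − 2·19 − 2·13 − 2·16 − 2·19 − 2·9 − 2·13 + 3·7 + 3·5 + 3·6 + 3·5 − 4·4 = 39%

39%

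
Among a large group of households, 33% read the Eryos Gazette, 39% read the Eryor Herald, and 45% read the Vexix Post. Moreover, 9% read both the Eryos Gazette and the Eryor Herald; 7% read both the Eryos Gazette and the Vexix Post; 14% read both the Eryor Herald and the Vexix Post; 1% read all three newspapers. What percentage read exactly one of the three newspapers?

P(exactly one) = 33 + 39 + 45 − 2·9 − 2·7 − 2·14 + 3·1 = 60%

60%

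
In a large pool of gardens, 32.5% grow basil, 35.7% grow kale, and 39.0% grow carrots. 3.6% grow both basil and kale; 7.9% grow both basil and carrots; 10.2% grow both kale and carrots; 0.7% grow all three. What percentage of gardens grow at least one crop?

86.2%

P(≥1) = 32.5 + 35.7 + 39.0 − 3.6 − 7.9 − 10.2 + 0.7 = 86.2%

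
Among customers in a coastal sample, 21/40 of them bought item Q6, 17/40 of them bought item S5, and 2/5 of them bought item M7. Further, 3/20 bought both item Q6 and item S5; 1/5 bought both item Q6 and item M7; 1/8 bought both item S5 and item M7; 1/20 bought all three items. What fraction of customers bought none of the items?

3/40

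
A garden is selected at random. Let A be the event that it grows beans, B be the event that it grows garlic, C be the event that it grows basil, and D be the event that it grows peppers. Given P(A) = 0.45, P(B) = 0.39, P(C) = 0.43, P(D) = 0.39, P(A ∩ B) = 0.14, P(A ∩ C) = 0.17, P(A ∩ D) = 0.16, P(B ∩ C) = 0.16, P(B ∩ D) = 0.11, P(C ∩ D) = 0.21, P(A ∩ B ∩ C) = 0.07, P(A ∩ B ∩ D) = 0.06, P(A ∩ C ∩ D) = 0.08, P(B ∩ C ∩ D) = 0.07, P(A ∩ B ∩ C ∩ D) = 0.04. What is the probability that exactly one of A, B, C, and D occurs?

Using the inclusion–exclusion count for exactly one event:
P(exactly one) = 0.45 + 0.39 + 0.43 + 0.39 − 2·0.14 − 2·0.17 − 2·0.16 − 2·0.16 − 2·0.11 − 2·0.21 + 3·0.07 + 3·0.06 + 3·0.08 + 3·0.07 − 4·0.04 = 0.44

0.44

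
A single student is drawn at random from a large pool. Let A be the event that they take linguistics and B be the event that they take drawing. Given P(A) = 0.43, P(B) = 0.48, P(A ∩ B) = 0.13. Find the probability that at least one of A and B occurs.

Inclusion–exclusion gives
P(A ∪ B) = 0.43 + 0.48 − 0.13 = 0.78

0.78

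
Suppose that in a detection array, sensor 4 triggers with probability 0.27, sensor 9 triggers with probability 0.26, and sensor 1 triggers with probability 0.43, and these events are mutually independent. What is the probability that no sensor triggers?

P(none) = (1 − 0.27) × (1 − 0.26) × (1 − 0.43) = 0.73 × 0.74 × 0.57 = 0.307914

0.307914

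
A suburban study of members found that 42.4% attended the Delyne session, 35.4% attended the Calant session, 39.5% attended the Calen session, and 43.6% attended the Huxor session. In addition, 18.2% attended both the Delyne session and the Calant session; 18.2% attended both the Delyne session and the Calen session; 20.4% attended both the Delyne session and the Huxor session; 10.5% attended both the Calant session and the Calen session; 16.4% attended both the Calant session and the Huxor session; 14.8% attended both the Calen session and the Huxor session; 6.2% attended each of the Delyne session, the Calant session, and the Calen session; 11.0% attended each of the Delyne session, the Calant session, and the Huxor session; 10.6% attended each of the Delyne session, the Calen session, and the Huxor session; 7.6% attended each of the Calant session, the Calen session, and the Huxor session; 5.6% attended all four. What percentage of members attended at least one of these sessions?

By inclusion–exclusion:
P(union) = 42.4 + 35.4 + 39.5 + 43.6 − 18.2 − 18.2 − 20.4 − 10.5 − 16.4 − 14.8 + 6.2 + 11.0 + 10.6 + 7.6 − 5.6 = 92.2%

92.2%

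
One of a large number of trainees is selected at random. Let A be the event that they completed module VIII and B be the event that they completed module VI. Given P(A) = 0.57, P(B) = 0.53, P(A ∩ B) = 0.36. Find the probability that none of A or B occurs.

0.26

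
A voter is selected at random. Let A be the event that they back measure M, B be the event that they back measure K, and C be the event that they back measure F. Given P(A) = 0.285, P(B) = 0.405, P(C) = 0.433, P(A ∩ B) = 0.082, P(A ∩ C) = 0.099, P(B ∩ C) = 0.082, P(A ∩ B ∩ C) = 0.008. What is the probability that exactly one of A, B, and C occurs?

P(exactly one) = 0.285 + 0.405 + 0.433 − 2·0.082 − 2·0.099 − 2·0.082 + 3·0.008 = 0.621

0.621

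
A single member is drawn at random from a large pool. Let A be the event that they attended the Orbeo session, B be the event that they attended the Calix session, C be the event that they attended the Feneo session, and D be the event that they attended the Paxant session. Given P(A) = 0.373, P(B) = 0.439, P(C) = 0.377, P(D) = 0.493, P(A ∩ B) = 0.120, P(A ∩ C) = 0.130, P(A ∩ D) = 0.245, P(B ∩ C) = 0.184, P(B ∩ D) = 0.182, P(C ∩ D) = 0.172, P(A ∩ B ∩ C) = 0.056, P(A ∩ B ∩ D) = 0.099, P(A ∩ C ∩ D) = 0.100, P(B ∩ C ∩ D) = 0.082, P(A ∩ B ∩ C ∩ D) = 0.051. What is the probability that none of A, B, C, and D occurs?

0.065

Inclusion–exclusion gives
P(A ∪ B ∪ C ∪ D) = 0.373 + 0.439 + 0.377 + 0.493 − 0.120 − 0.130 − 0.245 − 0.184 − 0.182 − 0.172 + 0.056 + 0.099 + 0.100 + 0.082 − 0.051 = 0.935
P(none) = 1 − 0.935 = 0.065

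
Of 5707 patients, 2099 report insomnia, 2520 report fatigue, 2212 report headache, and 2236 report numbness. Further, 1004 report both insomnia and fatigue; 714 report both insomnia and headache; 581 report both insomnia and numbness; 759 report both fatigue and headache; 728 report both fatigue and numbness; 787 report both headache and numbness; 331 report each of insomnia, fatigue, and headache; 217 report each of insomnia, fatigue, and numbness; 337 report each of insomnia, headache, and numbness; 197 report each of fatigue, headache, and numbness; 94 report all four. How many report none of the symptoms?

By inclusion-exclusion,
N(≥1) = 2099 + 2520 + 2212 + 2236 − 1004 − 714 − 581 − 759 − 728 − 787 + 331 + 217 + 337 + 197 − 94 = 5482
None: 5707 − 5482 = 225

225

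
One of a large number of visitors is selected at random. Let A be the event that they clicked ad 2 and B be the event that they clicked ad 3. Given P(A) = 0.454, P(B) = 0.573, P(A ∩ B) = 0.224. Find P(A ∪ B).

0.803

Apply inclusion-exclusion:
P(A ∪ B) = 0.454 + 0.573 − 0.224 = 0.803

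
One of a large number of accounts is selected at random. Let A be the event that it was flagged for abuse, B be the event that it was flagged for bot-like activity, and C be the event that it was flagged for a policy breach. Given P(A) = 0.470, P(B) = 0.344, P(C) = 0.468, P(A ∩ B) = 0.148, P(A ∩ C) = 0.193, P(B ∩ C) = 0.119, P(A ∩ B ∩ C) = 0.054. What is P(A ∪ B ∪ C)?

0.876

Using inclusion–exclusion:
P(A ∪ B ∪ C) = 0.470 + 0.344 + 0.468 − 0.148 − 0.193 − 0.119 + 0.054 = 0.876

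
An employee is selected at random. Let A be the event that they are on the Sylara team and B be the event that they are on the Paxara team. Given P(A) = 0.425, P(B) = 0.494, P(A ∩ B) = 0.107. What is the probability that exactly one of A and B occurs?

Using the inclusion–exclusion count for exactly one event:
P(exactly one) = 0.425 + 0.494 − 2·0.107 = 0.705

0.705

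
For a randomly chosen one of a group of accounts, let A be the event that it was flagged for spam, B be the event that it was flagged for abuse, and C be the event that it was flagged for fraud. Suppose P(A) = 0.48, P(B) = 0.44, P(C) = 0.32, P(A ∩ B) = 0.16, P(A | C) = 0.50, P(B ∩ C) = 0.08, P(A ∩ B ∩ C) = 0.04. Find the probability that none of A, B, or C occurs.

0.12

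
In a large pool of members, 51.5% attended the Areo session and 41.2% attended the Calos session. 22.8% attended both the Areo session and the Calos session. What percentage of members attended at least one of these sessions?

P(≥1) = 51.5 + 41.2 − 22.8 = 69.9%

69.9%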